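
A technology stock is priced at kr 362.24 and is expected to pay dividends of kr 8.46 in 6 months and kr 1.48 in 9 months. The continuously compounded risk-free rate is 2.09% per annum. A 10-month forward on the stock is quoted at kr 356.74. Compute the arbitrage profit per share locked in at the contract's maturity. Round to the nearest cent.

kr 1.86 per share

PV(dividends) I = 8.46·e^(−0.0209·6/12) + 1.48·e^(−0.0209·9/12) = 9.8290
Fair forward F* = (S − I)·e^(rT) = (362.24 − 9.8290)·e^0.017417 = 352.4110 × 1.017570 = 358.6029
Market kr 356.74 < fair 358.6029: forward underpriced → reverse cash-and-carry (short the stock, invest proceeds at r, pay the dividends, go long the forward).
Profit at T = |F_mkt − F*| = |356.74 − 358.6029| = kr 1.86 per share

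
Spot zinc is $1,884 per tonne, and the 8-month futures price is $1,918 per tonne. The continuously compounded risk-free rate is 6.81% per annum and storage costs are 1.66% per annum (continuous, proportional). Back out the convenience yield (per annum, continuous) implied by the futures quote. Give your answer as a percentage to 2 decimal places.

F = S·e^((r+u−y)T) ⇒ (r+u−y) = ln(F/S)/T
ln(1918/1884) = 0.017886; /T ⇒ 0.026829
y = r + u − ln(F/S)/T = 0.0681 + 0.0166 − 0.026829 = 0.057871
y = 5.79%

5.79%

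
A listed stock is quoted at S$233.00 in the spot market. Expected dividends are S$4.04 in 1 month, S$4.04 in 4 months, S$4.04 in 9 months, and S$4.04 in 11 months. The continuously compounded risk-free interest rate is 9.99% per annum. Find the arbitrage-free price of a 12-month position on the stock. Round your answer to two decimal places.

PV(dividends) I = 4.04·e^(−0.0999·1/12) + 4.04·e^(−0.0999·4/12) + 4.04·e^(−0.0999·9/12) + 4.04·e^(−0.0999·11/12)
I = 4.0065 + 3.9077 + 3.7484 + 3.6865 = 15.3491
F = (S − I)·e^(rT) = (233.00 − 15.3491) · e^(0.0999·12/12)
= 217.6509 · e^0.099900 = 217.6509 × 1.105060 = S$240.52

S$240.52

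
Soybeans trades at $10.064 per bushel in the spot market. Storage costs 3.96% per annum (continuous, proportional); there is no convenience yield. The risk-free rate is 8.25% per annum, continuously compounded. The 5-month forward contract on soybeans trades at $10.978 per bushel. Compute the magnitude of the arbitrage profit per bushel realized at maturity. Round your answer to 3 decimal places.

$0.389 per bushel

Fair forward: F* = S·e^(carry·T), with carry = (r + u) = 0.0825 + 0.0396 = 0.1221
F* = 10.064 · e^(0.1221 × 5/12) = 10.064 · e^0.050875 = 10.064 × 1.052191 = $10.5893
Market $10.978 > fair $10.5893: forward overpriced → cash-and-carry (buy spot, short the forward).
At maturity, profit = |F_mkt − F*| = |10.978 − 10.5893| = $0.389 per bushel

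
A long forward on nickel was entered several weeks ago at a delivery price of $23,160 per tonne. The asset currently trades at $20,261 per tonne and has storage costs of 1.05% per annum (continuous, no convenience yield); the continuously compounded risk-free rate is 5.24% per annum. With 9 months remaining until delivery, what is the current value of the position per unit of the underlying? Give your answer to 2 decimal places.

-$1846.28 per tonne

Current fair forward for the remaining 9 months: F = S·e^((r + u)·T), (r + u) = 0.0524 + 0.0105 = 0.0629
F = 20261 · e^(0.0629 × 9/12) = 20261 × 1.04830545 = 21239.7167
Value of long forward = (F − K)·e^(−rT) = (21239.7167 − 23160) · e^(−0.0524·9/12)
= -1920.2833 × 0.96146223 = -1846.28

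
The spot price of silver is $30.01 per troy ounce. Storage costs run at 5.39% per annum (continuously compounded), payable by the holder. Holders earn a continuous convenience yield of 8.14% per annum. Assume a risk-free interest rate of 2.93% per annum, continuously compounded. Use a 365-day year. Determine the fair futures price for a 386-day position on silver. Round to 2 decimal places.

Net carry = r + u − y = 0.0293 + 0.0539 − 0.0814 = 0.0018
F = S·e^((r+u−y)T) = 30.01 · e^(0.0018 × 386/365) = 30.01 · e^0.001904
= 30.01 × 1.001906 = $30.07 per troy ounce

$30.07 per troy ounce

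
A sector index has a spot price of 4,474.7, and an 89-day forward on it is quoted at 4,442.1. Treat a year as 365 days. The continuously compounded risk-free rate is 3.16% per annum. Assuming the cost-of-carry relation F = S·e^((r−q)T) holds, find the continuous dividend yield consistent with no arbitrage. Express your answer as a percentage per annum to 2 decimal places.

6.16%

From F = S·e^((r−q)T): (r − q) = ln(F/S)/T
ln(4442.1/4474.7) = ln(0.992715) = -0.007312
(r − q) = -0.007312 / (89/365) = -0.029987
q = r − ln(F/S)/T = 0.0316 + 0.029987 = 0.061587
q = 6.16%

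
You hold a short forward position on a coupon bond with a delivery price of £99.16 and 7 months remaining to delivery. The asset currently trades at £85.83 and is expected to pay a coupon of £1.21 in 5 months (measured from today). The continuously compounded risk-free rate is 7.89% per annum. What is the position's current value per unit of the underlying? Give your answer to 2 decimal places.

PV(remaining coupons) I = 1.21·e^(−0.0789·5/12) = 1.1709
Current forward F = (S − I)·e^(rT) = (85.83 − 1.1709)·e^(0.0789·7/12) = 84.6591 × 1.047101 = 88.6466
Value (long) = (F − K)·e^(−rT) = (88.6466 − 99.16) × 0.955018 = -10.0405
Short position value = −(long value) = £10.04

£10.04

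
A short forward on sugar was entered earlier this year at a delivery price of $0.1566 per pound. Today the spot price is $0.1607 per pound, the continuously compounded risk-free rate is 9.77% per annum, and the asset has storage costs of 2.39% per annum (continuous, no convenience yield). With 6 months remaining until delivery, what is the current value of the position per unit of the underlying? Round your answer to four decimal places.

-$0.0135 per pound

Current fair forward for the remaining 6 months: F = S·e^((r + u)·T), (r + u) = 0.0977 + 0.0239 = 0.1216
F = 0.1607 · e^(0.1216 × 6/12) = 0.1607 × 1.062686 = 0.1708
Value of long forward = (F − K)·e^(−rT) = (0.1708 − 0.1566) · e^(−0.0977·6/12)
= 0.0142 × 0.952324 = 0.0135
Short position value = −(long value) = -$0.0135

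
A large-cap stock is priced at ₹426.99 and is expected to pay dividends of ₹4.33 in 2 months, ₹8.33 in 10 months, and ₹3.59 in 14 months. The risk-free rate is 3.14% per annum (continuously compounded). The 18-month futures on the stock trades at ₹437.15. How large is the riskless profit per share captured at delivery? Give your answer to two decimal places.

₹6.22 per share

PV(dividends) I = 4.33·e^(−0.0314·2/12) + 8.33·e^(−0.0314·10/12) + 3.59·e^(−0.0314·14/12) = 15.8831
Fair futures F* = (S − I)·e^(rT) = (426.99 − 15.8831)·e^0.047100 = 411.1069 × 1.048227 = 430.9334
Market ₹437.15 > fair 430.9334: forward overpriced → cash-and-carry (borrow at r, buy the stock and collect the dividends, short the forward).
Profit at T = |F_mkt − F*| = |437.15 − 430.9334| = ₹6.22 per share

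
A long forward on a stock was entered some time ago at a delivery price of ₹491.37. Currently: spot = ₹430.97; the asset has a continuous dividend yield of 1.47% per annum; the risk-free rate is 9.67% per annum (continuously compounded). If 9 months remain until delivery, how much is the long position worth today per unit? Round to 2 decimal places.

-₹30.75

Current fair forward for the remaining 9 months: F = S·e^((r − q)·T), (r − q) = 0.0967 − 0.0147 = 0.0820
F = 430.97 · e^(0.0820 × 9/12) = 430.97 × 1.063430 = 458.3064
Value of long forward = (F − K)·e^(−rT) = (458.3064 − 491.37) · e^(−0.0967·9/12)
= -33.0636 × 0.930042 = -30.75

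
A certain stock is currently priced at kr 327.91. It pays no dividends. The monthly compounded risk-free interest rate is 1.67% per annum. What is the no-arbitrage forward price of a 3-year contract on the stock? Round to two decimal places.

F = S · (1+r/12)^(12T)
= 327.91 × 1.051340
F = kr 344.74

kr 344.74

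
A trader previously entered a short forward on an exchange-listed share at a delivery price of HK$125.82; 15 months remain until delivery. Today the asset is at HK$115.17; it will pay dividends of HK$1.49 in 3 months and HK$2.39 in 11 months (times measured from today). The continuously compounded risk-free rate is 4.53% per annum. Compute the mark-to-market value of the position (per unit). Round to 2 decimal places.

PV(remaining dividends) I = 1.49·e^(−0.0453·3/12) + 2.39·e^(−0.0453·11/12) = 3.7660
Current forward F = (S − I)·e^(rT) = (115.17 − 3.7660)·e^(0.0453·15/12) = 111.4040 × 1.058259 = 117.8943
Value (long) = (F − K)·e^(−rT) = (117.8943 − 125.82) × 0.944948 = -7.4894
Short position value = −(long value) = HK$7.49

HK$7.49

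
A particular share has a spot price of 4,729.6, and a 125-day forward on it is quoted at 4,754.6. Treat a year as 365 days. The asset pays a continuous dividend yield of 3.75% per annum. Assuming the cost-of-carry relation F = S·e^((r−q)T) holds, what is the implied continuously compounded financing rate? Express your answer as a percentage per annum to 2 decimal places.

5.29%

From F = S·e^((r−q)T): (r − q) = ln(F/S)/T
ln(4754.6/4729.6) = ln(1.005286) = 0.005272
(r − q) = 0.005272 / (125/365) = 0.015394
r = ln(F/S)/T + q = 0.015394 + 0.0375 = 0.052894
r = 5.29%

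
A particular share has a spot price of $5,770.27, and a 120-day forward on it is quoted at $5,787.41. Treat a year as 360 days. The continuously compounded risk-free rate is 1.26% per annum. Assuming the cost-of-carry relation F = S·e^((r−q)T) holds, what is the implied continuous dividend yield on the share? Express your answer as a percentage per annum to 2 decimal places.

0.37%

From F = S·e^((r−q)T): (r − q) = ln(F/S)/T
ln(5787.41/5770.27) = ln(1.002970) = 0.002966
(r − q) = 0.002966 / (120/360) = 0.008898
q = r − ln(F/S)/T = 0.0126 − 0.008898 = 0.003702
q = 0.37%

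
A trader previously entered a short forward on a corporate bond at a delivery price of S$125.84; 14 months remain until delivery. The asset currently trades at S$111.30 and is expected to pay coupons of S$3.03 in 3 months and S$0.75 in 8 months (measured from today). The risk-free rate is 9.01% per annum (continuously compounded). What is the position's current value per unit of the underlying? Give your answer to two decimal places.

PV(remaining coupons) I = 3.03·e^(−0.0901·3/12) + 0.75·e^(−0.0901·8/12) = 3.6688
Current forward F = (S − I)·e^(rT) = (111.30 − 3.6688)·e^(0.0901·14/12) = 107.6312 × 1.110840 = 119.5610
Value (long) = (F − K)·e^(−rT) = (119.5610 − 125.84) × 0.900219 = -5.6525
Short position value = −(long value) = S$5.65

S$5.65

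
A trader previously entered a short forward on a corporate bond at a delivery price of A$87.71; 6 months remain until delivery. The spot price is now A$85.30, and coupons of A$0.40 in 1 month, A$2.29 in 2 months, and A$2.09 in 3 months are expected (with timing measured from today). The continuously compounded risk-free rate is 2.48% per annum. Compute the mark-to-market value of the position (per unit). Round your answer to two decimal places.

A$6.09

PV(remaining coupons) I = 0.40·e^(−0.0248·1/12) + 2.29·e^(−0.0248·2/12) + 2.09·e^(−0.0248·3/12) = 4.7568
Current forward F = (S − I)·e^(rT) = (85.30 − 4.7568)·e^(0.0248·6/12) = 80.5432 × 1.012477 = 81.5481
Value (long) = (F − K)·e^(−rT) = (81.5481 − 87.71) × 0.987677 = -6.0860
Short position value = −(long value) = A$6.09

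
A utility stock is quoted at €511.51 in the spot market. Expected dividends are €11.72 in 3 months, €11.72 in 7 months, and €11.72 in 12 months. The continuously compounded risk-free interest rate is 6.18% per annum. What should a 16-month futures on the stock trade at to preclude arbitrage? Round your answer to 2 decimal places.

€518.67

PV(dividends) I = 11.72·e^(−0.0618·3/12) + 11.72·e^(−0.0618·7/12) + 11.72·e^(−0.0618·12/12)
I = 11.5403 + 11.3050 + 11.0176 = 33.8629
F = (S − I)·e^(rT) = (511.51 − 33.8629) · e^(0.0618·16/12)
= 477.6471 · e^0.082400 = 477.6471 × 1.085890 = €518.67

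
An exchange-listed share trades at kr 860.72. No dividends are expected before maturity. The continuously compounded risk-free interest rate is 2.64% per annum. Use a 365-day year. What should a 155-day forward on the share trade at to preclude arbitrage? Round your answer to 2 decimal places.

kr 870.42

F = S·e^(rT) = 860.72 · e^(0.0264 × 155/365)
= 860.72 · e^0.011211 = 860.72 × 1.011274
F = kr 870.42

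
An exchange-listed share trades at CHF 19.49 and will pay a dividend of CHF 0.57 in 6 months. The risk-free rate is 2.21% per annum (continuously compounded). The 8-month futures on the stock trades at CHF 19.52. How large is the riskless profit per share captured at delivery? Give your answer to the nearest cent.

PV(dividends) I = 0.57·e^(−0.0221·6/12) = 0.5637
Fair futures F* = (S − I)·e^(rT) = (19.49 − 0.5637)·e^0.014733 = 18.9263 × 1.014842 = 19.2072
Market CHF 19.52 > fair 19.2072: forward overpriced → cash-and-carry (borrow at r, buy the stock and collect the dividends, short the forward).
Profit at T = |F_mkt − F*| = |19.52 − 19.2072| = CHF 0.31 per share

CHF 0.31 per share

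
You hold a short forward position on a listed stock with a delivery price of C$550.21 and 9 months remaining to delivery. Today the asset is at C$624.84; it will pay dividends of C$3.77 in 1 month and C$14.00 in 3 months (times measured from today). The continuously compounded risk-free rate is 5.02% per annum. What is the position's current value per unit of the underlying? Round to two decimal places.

PV(remaining dividends) I = 3.77·e^(−0.0502·1/12) + 14.00·e^(−0.0502·3/12) = 17.5797
Current forward F = (S − I)·e^(rT) = (624.84 − 17.5797)·e^(0.0502·9/12) = 607.2603 × 1.038368 = 630.5597
Value (long) = (F − K)·e^(−rT) = (630.5597 − 550.21) × 0.963050 = 77.3808
Short position value = −(long value) = -C$77.38

-C$77.38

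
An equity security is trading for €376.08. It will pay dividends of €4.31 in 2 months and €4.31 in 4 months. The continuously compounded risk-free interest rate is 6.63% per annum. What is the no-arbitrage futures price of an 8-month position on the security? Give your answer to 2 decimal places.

€384.21

PV(dividends) I = 4.31·e^(−0.0663·2/12) + 4.31·e^(−0.0663·4/12)
I = 4.2626 + 4.2158 = 8.4784
F = (S − I)·e^(rT) = (376.08 − 8.4784) · e^(0.0663·8/12)
= 367.6016 · e^0.044200 = 367.6016 × 1.045191 = €384.21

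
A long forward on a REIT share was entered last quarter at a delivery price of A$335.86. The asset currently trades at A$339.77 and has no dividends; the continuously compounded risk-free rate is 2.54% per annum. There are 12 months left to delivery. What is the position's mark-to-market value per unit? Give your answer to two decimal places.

Current fair forward for the remaining 12 months: F = S·e^(r·T), r = 0.0254
F = 339.77 · e^(0.0254 × 12/12) = 339.77 × 1.025725 = 348.5106
Value of long forward = (F − K)·e^(−rT) = (348.5106 − 335.86) · e^(−0.0254·12/12)
= 12.6506 × 0.974920 = 12.33

A$12.33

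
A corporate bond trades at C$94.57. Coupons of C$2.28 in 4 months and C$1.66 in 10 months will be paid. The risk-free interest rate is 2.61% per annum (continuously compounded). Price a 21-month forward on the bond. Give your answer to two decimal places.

PV(coupons) I = 2.28·e^(−0.0261·4/12) + 1.66·e^(−0.0261·10/12)
I = 2.2603 + 1.6243 = 3.8846
F = (S − I)·e^(rT) = (94.57 − 3.8846) · e^(0.0261·21/12)
= 90.6854 · e^0.045675 = 90.6854 × 1.046734 = C$94.92

C$94.92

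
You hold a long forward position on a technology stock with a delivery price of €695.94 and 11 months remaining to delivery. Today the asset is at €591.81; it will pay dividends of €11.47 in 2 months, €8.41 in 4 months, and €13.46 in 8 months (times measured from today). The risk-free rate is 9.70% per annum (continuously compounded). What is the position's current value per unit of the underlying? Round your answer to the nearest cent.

-€76.97

PV(remaining dividends) I = 11.47·e^(−0.0970·2/12) + 8.41·e^(−0.0970·4/12) + 13.46·e^(−0.0970·8/12) = 32.0456
Current forward F = (S − I)·e^(rT) = (591.81 − 32.0456)·e^(0.0970·11/12) = 559.7644 × 1.092990 = 611.8169
Value (long) = (F − K)·e^(−rT) = (611.8169 − 695.94) × 0.914922 = -76.9661
Value = -€76.97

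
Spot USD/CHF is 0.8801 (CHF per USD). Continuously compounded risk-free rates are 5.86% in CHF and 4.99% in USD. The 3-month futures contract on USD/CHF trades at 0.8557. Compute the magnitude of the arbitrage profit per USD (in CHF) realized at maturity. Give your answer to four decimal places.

Fair futures: F* = S·e^(carry·T), with carry = (r_CHF − r_USD) = 0.0586 − 0.0499 = 0.0087
F* = 0.8801 · e^(0.0087 × 3/12) = 0.8801 · e^0.002175 = 0.8801 × 1.002177 = 0.8820
Market 0.8557 < fair 0.8820: forward underpriced → reverse cash-and-carry (short spot, go long the forward).
At maturity, profit = |F_mkt − F*| = |0.8557 − 0.8820| = 0.0263 per USD (in CHF)

0.0263 per USD (in CHF)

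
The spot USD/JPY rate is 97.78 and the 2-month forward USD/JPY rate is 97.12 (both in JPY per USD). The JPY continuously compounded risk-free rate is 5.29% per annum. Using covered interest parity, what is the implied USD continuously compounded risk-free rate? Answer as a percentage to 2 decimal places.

F = S·e^((r_JPY − r_USD)T) ⇒ r_USD = r_JPY − ln(F/S)/T
ln(97.12/97.78) = -0.006773; /(2/12) = -0.040638
r_USD = 0.0529 + 0.040638 = 0.093538
r_USD = 9.35%

9.35%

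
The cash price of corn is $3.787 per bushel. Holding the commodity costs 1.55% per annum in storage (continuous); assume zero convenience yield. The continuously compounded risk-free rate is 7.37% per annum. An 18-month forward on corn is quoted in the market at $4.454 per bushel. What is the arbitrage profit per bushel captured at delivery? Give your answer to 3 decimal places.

Fair forward: F* = S·e^(carry·T), with carry = (r + u) = 0.0737 + 0.0155 = 0.0892
F* = 3.787 · e^(0.0892 × 18/12) = 3.787 · e^0.133800 = 3.787 × 1.143164 = $4.3292
Market $4.454 > fair $4.3292: forward overpriced → cash-and-carry (buy spot, short the forward).
At maturity, profit = |F_mkt − F*| = |4.454 − 4.3292| = $0.125 per bushel

$0.125 per bushel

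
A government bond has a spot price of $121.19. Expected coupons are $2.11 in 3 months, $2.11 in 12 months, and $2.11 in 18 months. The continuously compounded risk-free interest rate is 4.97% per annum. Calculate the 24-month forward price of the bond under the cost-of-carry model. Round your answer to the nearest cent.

PV(coupons) I = 2.11·e^(−0.0497·3/12) + 2.11·e^(−0.0497·12/12) + 2.11·e^(−0.0497·18/12)
I = 2.0839 + 2.0077 + 1.9584 = 6.0500
F = (S − I)·e^(rT) = (121.19 − 6.0500) · e^(0.0497·24/12)
= 115.1400 · e^0.099400 = 115.1400 × 1.104508 = $127.17

$127.17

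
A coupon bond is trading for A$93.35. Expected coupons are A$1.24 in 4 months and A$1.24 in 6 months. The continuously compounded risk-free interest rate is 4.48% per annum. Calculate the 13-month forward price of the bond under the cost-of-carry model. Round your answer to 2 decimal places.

A$95.44

PV(coupons) I = 1.24·e^(−0.0448·4/12) + 1.24·e^(−0.0448·6/12)
I = 1.2216 + 1.2125 = 2.4341
F = (S − I)·e^(rT) = (93.35 − 2.4341) · e^(0.0448·13/12)
= 90.9159 · e^0.048533 = 90.9159 × 1.049730 = A$95.44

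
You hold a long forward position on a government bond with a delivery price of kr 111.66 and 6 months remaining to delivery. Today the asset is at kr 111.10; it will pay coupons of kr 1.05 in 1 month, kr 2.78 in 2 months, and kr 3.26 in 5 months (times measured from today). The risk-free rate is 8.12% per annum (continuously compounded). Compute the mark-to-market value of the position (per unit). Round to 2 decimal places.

PV(remaining coupons) I = 1.05·e^(−0.0812·1/12) + 2.78·e^(−0.0812·2/12) + 3.26·e^(−0.0812·5/12) = 6.9371
Current forward F = (S − I)·e^(rT) = (111.10 − 6.9371)·e^(0.0812·6/12) = 104.1629 × 1.041435 = 108.4789
Value (long) = (F − K)·e^(−rT) = (108.4789 − 111.66) × 0.960213 = -3.0545
Value = -kr 3.05

-kr 3.05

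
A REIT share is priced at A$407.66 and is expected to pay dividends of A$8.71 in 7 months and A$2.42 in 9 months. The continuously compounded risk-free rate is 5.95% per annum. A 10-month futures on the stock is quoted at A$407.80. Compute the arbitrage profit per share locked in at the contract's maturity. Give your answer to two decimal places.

A$9.31 per share

PV(dividends) I = 8.71·e^(−0.0595·7/12) + 2.42·e^(−0.0595·9/12) = 10.7273
Fair futures F* = (S − I)·e^(rT) = (407.66 − 10.7273)·e^0.049583 = 396.9327 × 1.050833 = 417.1100
Market A$407.80 < fair 417.1100: forward underpriced → reverse cash-and-carry (short the stock, invest proceeds at r, pay the dividends, go long the forward).
Profit at T = |F_mkt − F*| = |407.80 − 417.1100| = A$9.31 per share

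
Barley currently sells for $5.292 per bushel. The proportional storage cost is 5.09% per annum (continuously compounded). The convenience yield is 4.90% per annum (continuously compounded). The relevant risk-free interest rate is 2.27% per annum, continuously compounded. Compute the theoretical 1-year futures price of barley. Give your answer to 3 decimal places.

Net carry = r + u − y = 0.0227 + 0.0509 − 0.0490 = 0.0246
F = S·e^((r+u−y)T) = 5.292 · e^(0.0246 × 1) = 5.292 · e^0.024600
= 5.292 × 1.024905 = $5.424 per bushel

$5.424 per bushel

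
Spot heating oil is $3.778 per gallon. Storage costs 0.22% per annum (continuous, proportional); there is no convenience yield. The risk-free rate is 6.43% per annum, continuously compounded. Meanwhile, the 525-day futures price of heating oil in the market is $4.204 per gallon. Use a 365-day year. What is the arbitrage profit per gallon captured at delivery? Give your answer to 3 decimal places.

$0.047 per gallon

Fair futures: F* = S·e^(carry·T), with carry = (r + u) = 0.0643 + 0.0022 = 0.0665
F* = 3.778 · e^(0.0665 × 525/365) = 3.778 · e^0.095651 = 3.778 × 1.100375 = $4.1572
Market $4.204 > fair $4.1572: forward overpriced → cash-and-carry (buy spot, short the forward).
At maturity, profit = |F_mkt − F*| = |4.204 − 4.1572| = $0.047 per gallon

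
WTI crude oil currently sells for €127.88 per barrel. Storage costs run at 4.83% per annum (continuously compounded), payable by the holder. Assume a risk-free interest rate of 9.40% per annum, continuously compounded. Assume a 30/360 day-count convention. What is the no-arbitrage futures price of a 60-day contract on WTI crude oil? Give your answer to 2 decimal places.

Net carry = r + u − y = 0.0940 + 0.0483 − 0.0000 = 0.1423
F = S·e^((r+u−y)T) = 127.88 · e^(0.1423 × 60/360) = 127.88 · e^0.023717
= 127.88 × 1.024000 = €130.95 per barrel

€130.95 per barrel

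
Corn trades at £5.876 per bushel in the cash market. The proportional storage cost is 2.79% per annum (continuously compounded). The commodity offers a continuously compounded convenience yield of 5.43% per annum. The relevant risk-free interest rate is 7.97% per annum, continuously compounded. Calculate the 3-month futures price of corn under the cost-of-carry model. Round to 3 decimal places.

Net carry = r + u − y = 0.0797 + 0.0279 − 0.0543 = 0.0533
F = S·e^((r+u−y)T) = 5.876 · e^(0.0533 × 3/12) = 5.876 · e^0.013325
= 5.876 × 1.013414 = £5.955 per bushel

£5.955 per bushel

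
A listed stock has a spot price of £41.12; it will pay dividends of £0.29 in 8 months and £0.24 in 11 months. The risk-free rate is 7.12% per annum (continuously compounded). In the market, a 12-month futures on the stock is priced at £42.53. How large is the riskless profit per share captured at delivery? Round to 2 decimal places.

£1.09 per share

PV(dividends) I = 0.29·e^(−0.0712·8/12) + 0.24·e^(−0.0712·11/12) = 0.5014
Fair futures F* = (S − I)·e^(rT) = (41.12 − 0.5014)·e^0.071200 = 40.6186 × 1.073796 = 43.6161
Market £42.53 < fair 43.6161: forward underpriced → reverse cash-and-carry (short the stock, invest proceeds at r, pay the dividends, go long the forward).
Profit at T = |F_mkt − F*| = |42.53 − 43.6161| = £1.09 per share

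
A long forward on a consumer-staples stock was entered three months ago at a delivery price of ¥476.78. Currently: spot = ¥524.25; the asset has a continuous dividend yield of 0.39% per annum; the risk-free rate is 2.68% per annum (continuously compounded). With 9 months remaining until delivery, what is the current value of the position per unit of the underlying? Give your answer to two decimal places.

¥55.43

Current fair forward for the remaining 9 months: F = S·e^((r − q)·T), (r − q) = 0.0268 − 0.0039 = 0.0229
F = 524.25 · e^(0.0229 × 9/12) = 524.25 × 1.017323 = 533.3316
Value of long forward = (F − K)·e^(−rT) = (533.3316 − 476.78) · e^(−0.0268·9/12)
= 56.5516 × 0.980101 = 55.43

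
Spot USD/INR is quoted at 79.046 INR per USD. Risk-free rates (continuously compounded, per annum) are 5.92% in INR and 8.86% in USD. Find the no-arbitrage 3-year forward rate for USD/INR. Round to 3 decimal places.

72.373

F = S·e^((r_INR − r_USD)T) = 79.046 · e^((0.0592 − 0.0886) × 3)
= 79.046 · e^-0.088200 = 79.046 × 0.915578
F = 72.373 INR per USD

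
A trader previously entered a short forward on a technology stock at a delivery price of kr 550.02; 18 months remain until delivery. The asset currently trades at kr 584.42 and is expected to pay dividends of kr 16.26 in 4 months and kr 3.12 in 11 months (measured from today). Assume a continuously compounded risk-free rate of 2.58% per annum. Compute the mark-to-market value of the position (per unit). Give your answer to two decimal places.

PV(remaining dividends) I = 16.26·e^(−0.0258·4/12) + 3.12·e^(−0.0258·11/12) = 19.1678
Current forward F = (S − I)·e^(rT) = (584.42 − 19.1678)·e^(0.0258·18/12) = 565.2522 × 1.039459 = 587.5565
Value (long) = (F − K)·e^(−rT) = (587.5565 − 550.02) × 0.962039 = 36.1116
Short position value = −(long value) = -kr 36.11

-kr 36.11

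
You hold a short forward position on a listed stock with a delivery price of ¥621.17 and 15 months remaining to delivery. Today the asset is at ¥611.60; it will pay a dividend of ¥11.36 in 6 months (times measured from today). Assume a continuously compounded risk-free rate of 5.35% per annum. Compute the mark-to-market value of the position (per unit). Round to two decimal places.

-¥19.55

PV(remaining dividends) I = 11.36·e^(−0.0535·6/12) = 11.0601
Current forward F = (S − I)·e^(rT) = (611.60 − 11.0601)·e^(0.0535·15/12) = 600.5399 × 1.069162 = 642.0744
Value (long) = (F − K)·e^(−rT) = (642.0744 − 621.17) × 0.935312 = 19.5521
Short position value = −(long value) = -¥19.55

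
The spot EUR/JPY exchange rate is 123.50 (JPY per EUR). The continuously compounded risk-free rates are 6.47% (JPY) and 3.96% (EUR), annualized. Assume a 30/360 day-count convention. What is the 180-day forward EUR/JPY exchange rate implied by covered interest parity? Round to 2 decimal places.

125.06

F = S·e^((r_JPY − r_EUR)T) = 123.50 · e^((0.0647 − 0.0396) × 180/360)
= 123.50 · e^0.012550 = 123.50 × 1.012629
F = 125.06 JPY per EUR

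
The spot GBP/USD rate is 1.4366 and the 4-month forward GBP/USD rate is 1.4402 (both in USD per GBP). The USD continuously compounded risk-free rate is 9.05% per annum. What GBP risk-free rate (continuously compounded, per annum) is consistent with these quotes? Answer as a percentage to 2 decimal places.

8.30%

F = S·e^((r_USD − r_GBP)T) ⇒ r_GBP = r_USD − ln(F/S)/T
ln(1.4402/1.4366) = 0.002503; /(4/12) = 0.007509
r_GBP = 0.0905 − 0.007509 = 0.082991
r_GBP = 8.30%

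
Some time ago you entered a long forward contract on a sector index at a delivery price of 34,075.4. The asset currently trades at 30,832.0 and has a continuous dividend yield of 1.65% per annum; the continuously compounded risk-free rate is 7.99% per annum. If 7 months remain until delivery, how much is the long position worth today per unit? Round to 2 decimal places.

-1986.98

Current fair forward for the remaining 7 months: F = S·e^((r − q)·T), (r − q) = 0.0799 − 0.0165 = 0.0634
F = 30832.0 · e^(0.0634 × 7/12) = 30832.0 × 1.03767573 = 31993.6181
Value of long forward = (F − K)·e^(−rT) = (31993.6181 − 34075.4) · e^(−0.0799·7/12)
= -2081.7819 × 0.95446116 = -1986.98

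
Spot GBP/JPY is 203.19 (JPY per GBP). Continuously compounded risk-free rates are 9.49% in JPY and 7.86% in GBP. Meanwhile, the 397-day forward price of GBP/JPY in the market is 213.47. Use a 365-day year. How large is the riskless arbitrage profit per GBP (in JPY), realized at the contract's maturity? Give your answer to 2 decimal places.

6.65 per GBP (in JPY)

Fair forward: F* = S·e^(carry·T), with carry = (r_JPY − r_GBP) = 0.0949 − 0.0786 = 0.0163
F* = 203.19 · e^(0.0163 × 397/365) = 203.19 · e^0.017729 = 203.19 × 1.017887 = 206.8245
Market 213.47 > fair 206.8245: forward overpriced → cash-and-carry (buy spot, short the forward).
At maturity, profit = |F_mkt − F*| = |213.47 − 206.8245| = 6.65 per GBP (in JPY)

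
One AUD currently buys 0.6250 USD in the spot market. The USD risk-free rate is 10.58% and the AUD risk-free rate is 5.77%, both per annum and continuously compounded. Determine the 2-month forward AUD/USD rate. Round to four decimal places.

0.6300

F = S·e^((r_USD − r_AUD)T) = 0.6250 · e^((0.1058 − 0.0577) × 2/12)
= 0.6250 · e^0.008017 = 0.6250 × 1.008049
F = 0.6300 USD per AUD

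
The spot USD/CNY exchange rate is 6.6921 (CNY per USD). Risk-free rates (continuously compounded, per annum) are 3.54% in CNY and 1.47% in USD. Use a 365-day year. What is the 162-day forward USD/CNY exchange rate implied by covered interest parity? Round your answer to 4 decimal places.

6.7539

F = S·e^((r_CNY − r_USD)T) = 6.6921 · e^((0.0354 − 0.0147) × 162/365)
= 6.6921 · e^0.009187 = 6.6921 × 1.009229
F = 6.7539 CNY per USD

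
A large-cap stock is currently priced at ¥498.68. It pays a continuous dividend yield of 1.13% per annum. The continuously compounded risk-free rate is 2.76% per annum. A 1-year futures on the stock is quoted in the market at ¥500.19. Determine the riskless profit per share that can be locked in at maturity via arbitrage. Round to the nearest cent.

¥6.69 per share

Fair futures: F* = S·e^(carry·T), with carry = (r − q) = 0.0276 − 0.0113 = 0.0163
F* = 498.68 · e^(0.0163 × 1) = 498.68 · e^0.016300 = 498.68 × 1.016434 = ¥506.8753
Market ¥500.19 < fair ¥506.8753: forward underpriced → reverse cash-and-carry (short spot, go long the forward).
At maturity, profit = |F_mkt − F*| = |500.19 − 506.8753| = ¥6.69 per share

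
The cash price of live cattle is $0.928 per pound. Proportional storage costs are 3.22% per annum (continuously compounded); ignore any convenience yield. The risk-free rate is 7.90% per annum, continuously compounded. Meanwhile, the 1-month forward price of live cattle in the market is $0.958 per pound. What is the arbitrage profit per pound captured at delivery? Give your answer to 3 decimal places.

Fair forward: F* = S·e^(carry·T), with carry = (r + u) = 0.0790 + 0.0322 = 0.1112
F* = 0.928 · e^(0.1112 × 1/12) = 0.928 · e^0.009267 = 0.928 × 1.009310 = $0.9366
Market $0.958 > fair $0.9366: forward overpriced → cash-and-carry (buy spot, short the forward).
At maturity, profit = |F_mkt − F*| = |0.958 − 0.9366| = $0.021 per pound

$0.021 per pound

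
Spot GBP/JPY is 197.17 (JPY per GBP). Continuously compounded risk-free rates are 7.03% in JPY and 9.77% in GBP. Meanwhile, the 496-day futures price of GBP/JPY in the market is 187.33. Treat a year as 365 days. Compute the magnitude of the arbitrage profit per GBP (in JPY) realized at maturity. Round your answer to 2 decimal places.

2.63 per GBP (in JPY)

Fair futures: F* = S·e^(carry·T), with carry = (r_JPY − r_GBP) = 0.0703 − 0.0977 = -0.0274
F* = 197.17 · e^(-0.0274 × 496/365) = 197.17 · e^-0.037234 = 197.17 × 0.963451 = 189.9636
Market 187.33 < fair 189.9636: forward underpriced → reverse cash-and-carry (short spot, go long the forward).
At maturity, profit = |F_mkt − F*| = |187.33 − 189.9636| = 2.63 per GBP (in JPY)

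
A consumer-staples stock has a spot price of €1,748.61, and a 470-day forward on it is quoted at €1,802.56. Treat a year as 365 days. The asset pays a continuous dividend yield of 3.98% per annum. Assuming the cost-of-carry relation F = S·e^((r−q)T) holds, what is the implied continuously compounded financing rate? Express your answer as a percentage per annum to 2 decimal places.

6.34%

From F = S·e^((r−q)T): (r − q) = ln(F/S)/T
ln(1802.56/1748.61) = ln(1.030853) = 0.030387
(r − q) = 0.030387 / (470/365) = 0.023598
r = ln(F/S)/T + q = 0.023598 + 0.0398 = 0.063398
r = 6.34%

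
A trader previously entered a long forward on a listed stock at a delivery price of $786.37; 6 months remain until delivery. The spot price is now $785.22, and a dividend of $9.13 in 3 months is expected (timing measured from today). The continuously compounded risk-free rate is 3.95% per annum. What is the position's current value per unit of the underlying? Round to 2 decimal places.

$5.19

PV(remaining dividends) I = 9.13·e^(−0.0395·3/12) = 9.0403
Current forward F = (S − I)·e^(rT) = (785.22 − 9.0403)·e^(0.0395·6/12) = 776.1797 × 1.019946 = 791.6614
Value (long) = (F − K)·e^(−rT) = (791.6614 − 786.37) × 0.980444 = 5.1879
Value = $5.19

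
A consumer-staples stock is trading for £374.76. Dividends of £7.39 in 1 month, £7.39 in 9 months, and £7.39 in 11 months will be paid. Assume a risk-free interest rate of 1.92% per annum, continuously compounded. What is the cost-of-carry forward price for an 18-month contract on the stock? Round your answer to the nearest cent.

PV(dividends) I = 7.39·e^(−0.0192·1/12) + 7.39·e^(−0.0192·9/12) + 7.39·e^(−0.0192·11/12)
I = 7.3782 + 7.2843 + 7.2611 = 21.9236
F = (S − I)·e^(rT) = (374.76 − 21.9236) · e^(0.0192·18/12)
= 352.8364 · e^0.028800 = 352.8364 × 1.029219 = £363.15

£363.15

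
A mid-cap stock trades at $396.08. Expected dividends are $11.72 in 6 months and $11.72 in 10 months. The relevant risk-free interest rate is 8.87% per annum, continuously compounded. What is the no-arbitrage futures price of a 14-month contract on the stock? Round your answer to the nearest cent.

$414.76

PV(dividends) I = 11.72·e^(−0.0887·6/12) + 11.72·e^(−0.0887·10/12)
I = 11.2116 + 10.8849 = 22.0965
F = (S − I)·e^(rT) = (396.08 − 22.0965) · e^(0.0887·14/12)
= 373.9835 · e^0.103483 = 373.9835 × 1.109027 = $414.76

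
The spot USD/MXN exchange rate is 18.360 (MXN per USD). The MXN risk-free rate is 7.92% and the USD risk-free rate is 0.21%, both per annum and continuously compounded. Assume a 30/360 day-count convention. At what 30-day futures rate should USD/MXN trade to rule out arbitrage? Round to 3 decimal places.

F = S·e^((r_MXN − r_USD)T) = 18.360 · e^((0.0792 − 0.0021) × 30/360)
= 18.360 · e^0.006425 = 18.360 × 1.006446
F = 18.478 MXN per USD

18.478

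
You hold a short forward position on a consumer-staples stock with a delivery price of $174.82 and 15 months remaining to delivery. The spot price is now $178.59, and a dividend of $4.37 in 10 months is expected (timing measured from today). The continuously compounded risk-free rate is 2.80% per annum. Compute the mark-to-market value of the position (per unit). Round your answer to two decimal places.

-$5.51

PV(remaining dividends) I = 4.37·e^(−0.0280·10/12) = 4.2692
Current forward F = (S − I)·e^(rT) = (178.59 − 4.2692)·e^(0.0280·15/12) = 174.3208 × 1.035620 = 180.5301
Value (long) = (F − K)·e^(−rT) = (180.5301 − 174.82) × 0.965605 = 5.5137
Short position value = −(long value) = -$5.51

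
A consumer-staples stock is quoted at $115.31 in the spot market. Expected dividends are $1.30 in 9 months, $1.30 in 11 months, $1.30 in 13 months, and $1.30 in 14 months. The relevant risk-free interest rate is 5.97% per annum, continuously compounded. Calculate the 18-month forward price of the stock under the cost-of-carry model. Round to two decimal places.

PV(dividends) I = 1.30·e^(−0.0597·9/12) + 1.30·e^(−0.0597·11/12) + 1.30·e^(−0.0597·13/12) + 1.30·e^(−0.0597·14/12)
I = 1.2431 + 1.2308 + 1.2186 + 1.2125 = 4.9050
F = (S − I)·e^(rT) = (115.31 − 4.9050) · e^(0.0597·18/12)
= 110.4050 · e^0.089550 = 110.4050 × 1.093682 = $120.75

$120.75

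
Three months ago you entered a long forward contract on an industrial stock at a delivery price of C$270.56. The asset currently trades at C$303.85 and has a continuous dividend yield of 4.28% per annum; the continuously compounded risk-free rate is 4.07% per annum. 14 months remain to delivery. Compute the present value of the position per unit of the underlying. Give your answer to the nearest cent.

C$31.04

Current fair forward for the remaining 14 months: F = S·e^((r − q)·T), (r − q) = 0.0407 − 0.0428 = -0.0021
F = 303.85 · e^(-0.0021 × 14/12) = 303.85 × 0.997553 = 303.1065
Value of long forward = (F − K)·e^(−rT) = (303.1065 − 270.56) · e^(−0.0407·14/12)
= 32.5465 × 0.953626 = 31.04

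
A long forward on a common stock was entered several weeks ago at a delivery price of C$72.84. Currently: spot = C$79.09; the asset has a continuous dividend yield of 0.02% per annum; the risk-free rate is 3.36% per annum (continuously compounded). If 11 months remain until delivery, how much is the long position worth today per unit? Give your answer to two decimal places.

Current fair forward for the remaining 11 months: F = S·e^((r − q)·T), (r − q) = 0.0336 − 0.0002 = 0.0334
F = 79.09 · e^(0.0334 × 11/12) = 79.09 × 1.031090 = 81.5489
Value of long forward = (F − K)·e^(−rT) = (81.5489 − 72.84) · e^(−0.0336·11/12)
= 8.7089 × 0.969669 = 8.44

C$8.44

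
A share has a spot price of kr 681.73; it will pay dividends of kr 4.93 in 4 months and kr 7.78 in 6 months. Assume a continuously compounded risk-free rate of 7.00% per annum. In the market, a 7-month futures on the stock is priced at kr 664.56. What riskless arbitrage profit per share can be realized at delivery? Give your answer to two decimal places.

PV(dividends) I = 4.93·e^(−0.0700·4/12) + 7.78·e^(−0.0700·6/12) = 12.3287
Fair futures F* = (S − I)·e^(rT) = (681.73 − 12.3287)·e^0.040833 = 669.4013 × 1.041678 = 697.3006
Market kr 664.56 < fair 697.3006: forward underpriced → reverse cash-and-carry (short the stock, invest proceeds at r, pay the dividends, go long the forward).
Profit at T = |F_mkt − F*| = |664.56 − 697.3006| = kr 32.74 per share

kr 32.74 per share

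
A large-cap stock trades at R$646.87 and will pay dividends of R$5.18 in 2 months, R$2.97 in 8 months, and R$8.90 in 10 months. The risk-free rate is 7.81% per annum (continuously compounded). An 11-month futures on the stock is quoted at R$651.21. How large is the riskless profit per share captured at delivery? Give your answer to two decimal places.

R$26.19 per share

PV(dividends) I = 5.18·e^(−0.0781·2/12) + 2.97·e^(−0.0781·8/12) + 8.90·e^(−0.0781·10/12) = 16.2715
Fair futures F* = (S − I)·e^(rT) = (646.87 − 16.2715)·e^0.071592 = 630.5985 × 1.074217 = 677.3996
Market R$651.21 < fair 677.3996: forward underpriced → reverse cash-and-carry (short the stock, invest proceeds at r, pay the dividends, go long the forward).
Profit at T = |F_mkt − F*| = |651.21 − 677.3996| = R$26.19 per share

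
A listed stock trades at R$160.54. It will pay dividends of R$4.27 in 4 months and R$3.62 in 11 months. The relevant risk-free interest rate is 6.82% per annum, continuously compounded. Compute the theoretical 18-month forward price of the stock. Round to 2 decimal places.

PV(dividends) I = 4.27·e^(−0.0682·4/12) + 3.62·e^(−0.0682·11/12)
I = 4.1740 + 3.4006 = 7.5746
F = (S − I)·e^(rT) = (160.54 − 7.5746) · e^(0.0682·18/12)
= 152.9654 · e^0.102300 = 152.9654 × 1.107716 = R$169.44

R$169.44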